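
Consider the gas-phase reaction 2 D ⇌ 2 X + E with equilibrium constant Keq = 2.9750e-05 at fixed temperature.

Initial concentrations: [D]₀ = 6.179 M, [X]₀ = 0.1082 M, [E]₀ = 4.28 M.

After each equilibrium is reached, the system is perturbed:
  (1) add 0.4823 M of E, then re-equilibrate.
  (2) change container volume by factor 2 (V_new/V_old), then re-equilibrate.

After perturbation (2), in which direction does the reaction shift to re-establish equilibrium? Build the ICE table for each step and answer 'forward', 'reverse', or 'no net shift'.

Direction: forward

Q₀ = 0.001312 vs Keq = 2.9750e-05 ⇒ Q>K, reverse
Step 1:
                  D         X         E
  init        6.179    0.1082      4.28
  Δ         0.09158  -0.09158  -0.04579
  eq          6.271   0.01662     4.234
  solve Keq expr → x = -0.04579; check Q = 2.9750e-05
Then add 0.4823 M of E.
Step 2:
                  D         X         E
  init        6.271   0.01662     4.717
  Δ       8.6983e-04 -8.6983e-04 -4.3492e-04
  eq          6.271   0.01575     4.716
  solve Keq expr → x = -4.3492e-04; check Q = 2.9750e-05
Then change container volume by factor 2 (V_new/V_old).
Step 3:
                  D         X         E
  init        3.136  0.007876     2.358
  Δ       -0.003247  0.003247  0.001623
  eq          3.132   0.01112      2.36
  solve Keq expr → x = 0.001623; check Q = 2.9750e-05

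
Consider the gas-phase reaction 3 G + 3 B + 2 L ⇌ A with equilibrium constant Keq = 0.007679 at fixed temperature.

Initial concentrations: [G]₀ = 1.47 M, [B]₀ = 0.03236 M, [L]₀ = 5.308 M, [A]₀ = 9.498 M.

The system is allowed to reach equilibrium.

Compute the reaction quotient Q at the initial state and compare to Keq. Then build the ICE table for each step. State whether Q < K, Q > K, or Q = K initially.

Q₀ = 3132 vs Keq = 0.007679 ⇒ Q>K, reverse
Step 1:
                   G          B          L          A
  Initial       1.47    0.03236      5.308      9.498
  Change        1.17       1.17     0.7801    -0.3901
  Equil         2.64      1.203      6.088      9.108
  solve Keq expr → x = -0.3901; check Q = 0.007679

Q₀ = 3132; Q > K (proceeds reverse)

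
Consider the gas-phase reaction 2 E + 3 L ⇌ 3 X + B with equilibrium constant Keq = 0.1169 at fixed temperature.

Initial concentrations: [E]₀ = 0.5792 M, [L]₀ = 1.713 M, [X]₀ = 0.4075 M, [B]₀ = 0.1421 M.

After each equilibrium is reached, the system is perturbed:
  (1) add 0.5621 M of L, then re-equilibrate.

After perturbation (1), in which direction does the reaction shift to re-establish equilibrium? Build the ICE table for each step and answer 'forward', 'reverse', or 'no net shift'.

Q₀ = 0.005702 vs Keq = 0.1169 ⇒ Q<K, forward
Step 1:
                  E         L         X         B
  I          0.5792     1.713    0.4075    0.1421
  C          -0.165   -0.2475    0.2475    0.0825
  E          0.4142     1.465     0.655    0.2246
  solve Keq expr → x = 0.0825; check Q = 0.1169
Then add 0.5621 M of L.
Step 2:
                  E         L         X         B
  I          0.4142     2.028     0.655    0.2246
  C        -0.06082  -0.09124   0.09124   0.03041
  E          0.3534     1.936    0.7462     0.255
  solve Keq expr → x = 0.03041; check Q = 0.1169

Direction: forward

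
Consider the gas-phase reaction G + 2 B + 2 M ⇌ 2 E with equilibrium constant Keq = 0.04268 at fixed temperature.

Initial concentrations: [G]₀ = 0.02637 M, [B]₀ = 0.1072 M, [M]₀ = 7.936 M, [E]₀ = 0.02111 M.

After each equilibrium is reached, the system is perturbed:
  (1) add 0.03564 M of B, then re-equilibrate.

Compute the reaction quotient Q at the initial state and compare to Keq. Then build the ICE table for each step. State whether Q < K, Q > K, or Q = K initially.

Q₀ = 0.02335; Q < K (proceeds forward)

Q₀ = 0.02335 vs Keq = 0.04268 ⇒ Q<K, forward
Step 1:
                  G         B         M         E
  init      0.02637    0.1072     7.936   0.02111
  Δ       -0.002422 -0.004844 -0.004844  0.004844
  eq        0.02395    0.1024     7.931   0.02595
  solve Keq expr → x = 0.002422; check Q = 0.04268
Then add 0.03564 M of B.
Step 2:
                  G         B         M         E
  init      0.02395     0.138     7.931   0.02595
  Δ       -0.002791 -0.005582 -0.005582  0.005582
  eq        0.02116    0.1324     7.926   0.03154
  solve Keq expr → x = 0.002791; check Q = 0.04268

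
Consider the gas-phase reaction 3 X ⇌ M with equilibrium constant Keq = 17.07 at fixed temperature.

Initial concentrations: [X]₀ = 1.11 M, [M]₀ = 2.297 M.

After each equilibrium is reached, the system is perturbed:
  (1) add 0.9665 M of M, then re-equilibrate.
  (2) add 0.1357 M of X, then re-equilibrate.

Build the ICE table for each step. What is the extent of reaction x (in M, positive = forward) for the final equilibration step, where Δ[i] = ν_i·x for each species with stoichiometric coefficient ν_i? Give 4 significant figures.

x = 0.0444 M

Q₀ = 1.68 vs Keq = 17.07 ⇒ Q<K, forward
Step 1:
                  X         M
  Initial      1.11     2.297
  Change    -0.5835    0.1945
  Equil      0.5265     2.491
  solve Keq expr → x = 0.1945; check Q = 17.07
Then add 0.9665 M of M.
Step 2:
                  X         M
  Initial    0.5265     3.458
  Change    0.05966  -0.01989
  Equil      0.5862     3.438
  solve Keq expr → x = -0.01989; check Q = 17.07
Then add 0.1357 M of X.
Step 3:
                  X         M
  Initial    0.7219     3.438
  Change    -0.1332    0.0444
  Equil      0.5887     3.483
  solve Keq expr → x = 0.0444; check Q = 17.07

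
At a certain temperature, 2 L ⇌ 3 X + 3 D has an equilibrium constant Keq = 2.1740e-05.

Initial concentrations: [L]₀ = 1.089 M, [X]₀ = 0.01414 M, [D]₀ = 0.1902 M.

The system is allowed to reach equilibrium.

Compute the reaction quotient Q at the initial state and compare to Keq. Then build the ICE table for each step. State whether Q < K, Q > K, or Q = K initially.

Q₀ = 1.6403e-08 vs Keq = 2.1740e-05 ⇒ Q<K, forward
Step 1:
                  L         X         D
  Initial     1.089   0.01414    0.1902
  Change   -0.05876   0.08814   0.08814
  Equil        1.03    0.1023    0.2783
  solve Keq expr → x = 0.02938; check Q = 2.1740e-05

Q₀ = 1.6403e-08; Q < K (proceeds forward)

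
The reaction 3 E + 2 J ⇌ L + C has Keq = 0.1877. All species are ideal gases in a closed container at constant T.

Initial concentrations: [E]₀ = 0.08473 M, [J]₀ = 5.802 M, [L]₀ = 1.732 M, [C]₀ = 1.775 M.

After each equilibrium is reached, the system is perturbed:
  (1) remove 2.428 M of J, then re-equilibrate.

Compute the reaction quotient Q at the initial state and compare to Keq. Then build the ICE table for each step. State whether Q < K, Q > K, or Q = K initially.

Q₀ = 150.1 vs Keq = 0.1877 ⇒ Q>K, reverse
Step 1:
                  E         J         L         C
  Initial   0.08473     5.802     1.732     1.775
  Change      0.608    0.4054   -0.2027   -0.2027
  Equil      0.6928     6.207     1.529     1.572
  solve Keq expr → x = -0.2027; check Q = 0.1877
Then remove 2.428 M of J.
Step 2:
                  E         J         L         C
  Initial    0.6928     3.779     1.529     1.572
  Change      0.218    0.1454  -0.07268  -0.07268
  Equil      0.9108     3.925     1.457       1.5
  solve Keq expr → x = -0.07268; check Q = 0.1877

Q₀ = 150.1; Q > K (proceeds reverse)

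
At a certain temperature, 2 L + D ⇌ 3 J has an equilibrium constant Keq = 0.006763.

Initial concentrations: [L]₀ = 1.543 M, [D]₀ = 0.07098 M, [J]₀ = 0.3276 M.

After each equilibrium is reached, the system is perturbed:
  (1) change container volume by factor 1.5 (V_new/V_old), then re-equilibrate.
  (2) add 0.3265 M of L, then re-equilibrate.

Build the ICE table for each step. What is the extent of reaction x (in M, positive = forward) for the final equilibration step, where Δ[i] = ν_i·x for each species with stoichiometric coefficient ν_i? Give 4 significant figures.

x = 0.004851 M

Q₀ = 0.208 vs Keq = 0.006763 ⇒ Q>K, reverse
Step 1:
                  L         D         J
  init        1.543   0.07098    0.3276
  Δ          0.1274   0.06371   -0.1911
  eq           1.67    0.1347    0.1365
  solve Keq expr → x = -0.06371; check Q = 0.006763
Then change container volume by factor 1.5 (V_new/V_old).
Step 2:
                  L         D         J
  init        1.114   0.08979   0.09098
  Δ               0         0         0
  eq          1.114   0.08979   0.09098
  solve Keq expr → x = 0; check Q = 0.006763
Then add 0.3265 M of L.
Step 3:
                  L         D         J
  init         1.44   0.08979   0.09098
  Δ       -0.009702 -0.004851   0.01455
  eq           1.43   0.08494    0.1055
  solve Keq expr → x = 0.004851; check Q = 0.006763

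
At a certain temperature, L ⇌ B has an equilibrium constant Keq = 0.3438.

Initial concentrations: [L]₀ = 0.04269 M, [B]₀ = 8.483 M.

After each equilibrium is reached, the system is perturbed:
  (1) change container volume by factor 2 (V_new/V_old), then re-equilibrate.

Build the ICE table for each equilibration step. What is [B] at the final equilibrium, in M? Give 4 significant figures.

[B]_eq = 1.091 M

Q₀ = 198.7 vs Keq = 0.3438 ⇒ Q>K, reverse
Step 1:
                    L           B
  init        0.04269       8.483
  Δ             6.302      -6.302
  eq            6.344       2.181
  solve Keq expr → x = -6.302; check Q = 0.3438
Then change container volume by factor 2 (V_new/V_old).
Step 2:
                    L           B
  init          3.172       1.091
  Δ                 0           0
  eq            3.172       1.091
  solve Keq expr → x = 0; check Q = 0.3438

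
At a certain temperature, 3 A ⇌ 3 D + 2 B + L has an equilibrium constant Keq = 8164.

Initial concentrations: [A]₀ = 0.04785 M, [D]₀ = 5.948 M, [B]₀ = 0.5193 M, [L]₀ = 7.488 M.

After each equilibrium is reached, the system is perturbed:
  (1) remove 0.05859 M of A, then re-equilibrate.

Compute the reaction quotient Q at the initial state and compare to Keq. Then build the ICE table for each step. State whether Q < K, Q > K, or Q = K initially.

Q₀ = 3.8786e+06; Q > K (proceeds reverse)

Q₀ = 3.8786e+06 vs Keq = 8164 ⇒ Q>K, reverse
Step 1:
                    A           D           B           L
  I           0.04785       5.948      0.5193       7.488
  C            0.2339     -0.2339     -0.1559    -0.07796
  E            0.2817       5.714      0.3634        7.41
  solve Keq expr → x = -0.07796; check Q = 8164
Then remove 0.05859 M of A.
Step 2:
                    A           D           B           L
  I            0.2231       5.714      0.3634        7.41
  C           0.04185    -0.04185     -0.0279    -0.01395
  E             0.265       5.672      0.3355       7.396
  solve Keq expr → x = -0.01395; check Q = 8164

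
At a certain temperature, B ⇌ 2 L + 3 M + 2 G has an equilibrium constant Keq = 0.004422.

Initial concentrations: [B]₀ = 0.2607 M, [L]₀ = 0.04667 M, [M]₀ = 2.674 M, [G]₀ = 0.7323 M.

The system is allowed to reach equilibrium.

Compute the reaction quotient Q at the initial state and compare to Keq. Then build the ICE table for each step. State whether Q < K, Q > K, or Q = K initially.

Q₀ = 0.08566; Q > K (proceeds reverse)

Q₀ = 0.08566 vs Keq = 0.004422 ⇒ Q>K, reverse
Step 1:
                    B           L           M           G
  I            0.2607     0.04667       2.674      0.7323
  C           0.01741    -0.03483    -0.05224    -0.03483
  E            0.2781     0.01184       2.622      0.6975
  solve Keq expr → x = -0.01741; check Q = 0.004422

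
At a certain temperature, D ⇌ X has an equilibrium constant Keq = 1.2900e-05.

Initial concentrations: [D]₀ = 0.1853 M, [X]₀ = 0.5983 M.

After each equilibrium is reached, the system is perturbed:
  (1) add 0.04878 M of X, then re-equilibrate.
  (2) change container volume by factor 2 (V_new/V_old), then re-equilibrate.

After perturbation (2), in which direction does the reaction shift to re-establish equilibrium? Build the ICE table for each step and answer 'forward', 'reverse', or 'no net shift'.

Q₀ = 3.229 vs Keq = 1.2900e-05 ⇒ Q>K, reverse
Step 1:
                   D          X
  I           0.1853     0.5983
  C           0.5983    -0.5983
  E           0.7836 1.0108e-05
  solve Keq expr → x = -0.5983; check Q = 1.2900e-05
Then add 0.04878 M of X.
Step 2:
                   D          X
  I           0.7836    0.04879
  C          0.04878   -0.04878
  E           0.8324 1.0738e-05
  solve Keq expr → x = -0.04878; check Q = 1.2900e-05
Then change container volume by factor 2 (V_new/V_old).
Step 3:
                   D          X
  I           0.4162 5.3688e-06
  C                0          0
  E           0.4162 5.3688e-06
  solve Keq expr → x = 0; check Q = 1.2900e-05

Direction: no net shift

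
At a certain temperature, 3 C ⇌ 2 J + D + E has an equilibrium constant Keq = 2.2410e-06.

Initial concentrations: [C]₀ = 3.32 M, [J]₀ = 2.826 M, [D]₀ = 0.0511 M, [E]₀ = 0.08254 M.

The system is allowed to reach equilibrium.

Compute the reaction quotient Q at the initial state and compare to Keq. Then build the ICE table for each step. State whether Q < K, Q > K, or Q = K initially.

Q₀ = 9.2048e-04 vs Keq = 2.2410e-06 ⇒ Q>K, reverse
Step 1:
                    C           J           D           E
  init           3.32       2.826      0.0511     0.08254
  Δ            0.1521     -0.1014     -0.0507     -0.0507
  eq            3.472       2.725  3.9691e-04     0.03184
  solve Keq expr → x = -0.0507; check Q = 2.2410e-06

Q₀ = 9.2048e-04; Q > K (proceeds reverse)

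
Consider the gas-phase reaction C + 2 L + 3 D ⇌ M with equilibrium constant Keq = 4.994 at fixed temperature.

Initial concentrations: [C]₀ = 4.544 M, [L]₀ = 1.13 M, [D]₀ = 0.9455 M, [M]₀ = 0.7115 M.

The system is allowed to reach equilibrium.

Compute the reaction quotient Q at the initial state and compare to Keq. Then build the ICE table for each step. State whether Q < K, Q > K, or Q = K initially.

Q₀ = 0.1451; Q < K (proceeds forward)

Q₀ = 0.1451 vs Keq = 4.994 ⇒ Q<K, forward
Step 1:
                   C          L          D          M
  init         4.544       1.13     0.9455     0.7115
  Δ          -0.1788    -0.3576    -0.5364     0.1788
  eq           4.365     0.7724     0.4091     0.8903
  solve Keq expr → x = 0.1788; check Q = 4.994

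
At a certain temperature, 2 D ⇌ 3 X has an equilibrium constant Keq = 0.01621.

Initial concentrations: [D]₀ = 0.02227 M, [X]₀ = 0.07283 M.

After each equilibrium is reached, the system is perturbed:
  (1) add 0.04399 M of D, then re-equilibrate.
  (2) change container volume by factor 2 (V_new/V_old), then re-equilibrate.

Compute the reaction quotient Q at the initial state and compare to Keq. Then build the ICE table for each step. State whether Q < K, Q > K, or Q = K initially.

Q₀ = 0.7789; Q > K (proceeds reverse)

Q₀ = 0.7789 vs Keq = 0.01621 ⇒ Q>K, reverse
Step 1:
                  D         X
  Initial   0.02227   0.07283
  Change    0.02614  -0.03921
  Equil     0.04841   0.03362
  solve Keq expr → x = -0.01307; check Q = 0.01621
Then add 0.04399 M of D.
Step 2:
                  D         X
  Initial    0.0924   0.03362
  Change  -0.009633   0.01445
  Equil     0.08277   0.04807
  solve Keq expr → x = 0.004816; check Q = 0.01621
Then change container volume by factor 2 (V_new/V_old).
Step 3:
                  D         X
  Initial   0.04138   0.02403
  Change  -0.003133  0.004699
  Equil     0.03825   0.02873
  solve Keq expr → x = 0.001566; check Q = 0.01621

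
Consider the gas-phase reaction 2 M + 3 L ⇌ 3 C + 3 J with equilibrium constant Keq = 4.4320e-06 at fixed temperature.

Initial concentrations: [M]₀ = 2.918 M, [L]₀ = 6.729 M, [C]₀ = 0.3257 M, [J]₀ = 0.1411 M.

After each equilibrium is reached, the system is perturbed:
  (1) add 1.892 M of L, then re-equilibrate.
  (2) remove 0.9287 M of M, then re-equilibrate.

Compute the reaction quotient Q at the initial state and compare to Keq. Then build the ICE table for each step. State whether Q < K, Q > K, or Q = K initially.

Q₀ = 3.7412e-08 vs Keq = 4.4320e-06 ⇒ Q<K, forward
Step 1:
                   M          L          C          J
  init         2.918      6.729     0.3257     0.1411
  Δ          -0.1561    -0.2341     0.2341     0.2341
  eq           2.762      6.495     0.5598     0.3752
  solve Keq expr → x = 0.07803; check Q = 4.4320e-06
Then add 1.892 M of L.
Step 2:
                   M          L          C          J
  init         2.762      8.387     0.5598     0.3752
  Δ         -0.03819   -0.05728    0.05728    0.05728
  eq           2.724       8.33     0.6171     0.4325
  solve Keq expr → x = 0.01909; check Q = 4.4320e-06
Then remove 0.9287 M of M.
Step 3:
                   M          L          C          J
  init         1.795       8.33     0.6171     0.4325
  Δ          0.04061    0.06092   -0.06092   -0.06092
  eq           1.836      8.391     0.5561     0.3715
  solve Keq expr → x = -0.02031; check Q = 4.4320e-06

Q₀ = 3.7412e-08; Q < K (proceeds forward)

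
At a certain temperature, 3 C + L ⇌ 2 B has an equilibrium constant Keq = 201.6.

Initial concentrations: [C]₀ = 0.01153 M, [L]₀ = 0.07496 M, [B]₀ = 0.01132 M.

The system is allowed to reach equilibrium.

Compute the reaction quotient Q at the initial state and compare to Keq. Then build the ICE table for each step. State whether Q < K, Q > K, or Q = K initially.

Q₀ = 1115 vs Keq = 201.6 ⇒ Q>K, reverse
Step 1:
                   C          L          B
  I          0.01153    0.07496    0.01132
  C         0.004745   0.001582  -0.003164
  E          0.01628    0.07654   0.008156
  solve Keq expr → x = -0.001582; check Q = 201.6

Q₀ = 1115; Q > K (proceeds reverse)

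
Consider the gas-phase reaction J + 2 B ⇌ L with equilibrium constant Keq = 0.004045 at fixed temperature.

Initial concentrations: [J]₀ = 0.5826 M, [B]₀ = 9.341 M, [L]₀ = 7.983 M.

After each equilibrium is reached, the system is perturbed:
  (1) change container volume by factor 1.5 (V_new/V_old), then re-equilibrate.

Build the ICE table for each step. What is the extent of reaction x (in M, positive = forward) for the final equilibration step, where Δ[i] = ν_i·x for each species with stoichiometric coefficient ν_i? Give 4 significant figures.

Q₀ = 0.157 vs Keq = 0.004045 ⇒ Q>K, reverse
Step 1:
                  J         B         L
  I          0.5826     9.341     7.983
  C           3.523     7.046    -3.523
  E           4.106     16.39      4.46
  solve Keq expr → x = -3.523; check Q = 0.004045
Then change container volume by factor 1.5 (V_new/V_old).
Step 2:
                  J         B         L
  I           2.737     10.92     2.973
  C          0.7696     1.539   -0.7696
  E           3.507     12.46     2.204
  solve Keq expr → x = -0.7696; check Q = 0.004045

x = -0.7696 M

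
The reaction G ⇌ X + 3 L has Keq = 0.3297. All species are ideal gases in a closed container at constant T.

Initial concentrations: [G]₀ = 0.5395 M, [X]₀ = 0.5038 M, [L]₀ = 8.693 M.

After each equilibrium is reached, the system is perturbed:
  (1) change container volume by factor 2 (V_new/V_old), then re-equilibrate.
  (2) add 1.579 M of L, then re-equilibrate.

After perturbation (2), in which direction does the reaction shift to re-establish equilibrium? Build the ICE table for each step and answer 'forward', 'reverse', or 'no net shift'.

Q₀ = 613.4 vs Keq = 0.3297 ⇒ Q>K, reverse
Step 1:
                    G           X           L
  Initial      0.5395      0.5038       8.693
  Change       0.5029     -0.5029      -1.509
  Equil         1.042  9.2677e-04       7.184
  solve Keq expr → x = -0.5029; check Q = 0.3297
Then change container volume by factor 2 (V_new/V_old).
Step 2:
                    G           X           L
  Initial      0.5212  4.6339e-04       3.592
  Change    -0.003192    0.003192    0.009575
  Equil         0.518    0.003655       3.602
  solve Keq expr → x = 0.003192; check Q = 0.3297
Then add 1.579 M of L.
Step 3:
                    G           X           L
  Initial       0.518    0.003655       5.181
  Change     0.002416   -0.002416   -0.007248
  Equil        0.5204    0.001239       5.174
  solve Keq expr → x = -0.002416; check Q = 0.3297

Direction: reverse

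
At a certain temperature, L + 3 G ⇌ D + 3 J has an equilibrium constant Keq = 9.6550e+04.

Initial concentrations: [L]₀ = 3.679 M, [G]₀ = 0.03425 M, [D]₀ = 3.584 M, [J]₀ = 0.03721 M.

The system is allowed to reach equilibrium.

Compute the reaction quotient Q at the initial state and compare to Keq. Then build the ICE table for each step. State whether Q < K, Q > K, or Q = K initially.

Q₀ = 1.249 vs Keq = 9.6550e+04 ⇒ Q<K, forward
Step 1:
                  L         G         D         J
  Initial     3.679   0.03425     3.584   0.03721
  Change   -0.01091  -0.03274   0.01091   0.03274
  Equil       3.668  0.001514     3.595   0.06995
  solve Keq expr → x = 0.01091; check Q = 9.6550e+04

Q₀ = 1.249; Q < K (proceeds forward)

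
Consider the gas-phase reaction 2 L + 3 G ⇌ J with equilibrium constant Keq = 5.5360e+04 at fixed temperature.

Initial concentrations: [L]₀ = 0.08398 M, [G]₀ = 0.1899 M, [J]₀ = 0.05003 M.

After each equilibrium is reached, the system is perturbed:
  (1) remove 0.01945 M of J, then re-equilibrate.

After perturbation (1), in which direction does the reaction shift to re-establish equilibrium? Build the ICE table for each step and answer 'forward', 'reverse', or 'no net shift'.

Direction: forward

Q₀ = 1036 vs Keq = 5.5360e+04 ⇒ Q<K, forward
Step 1:
                    L           G           J
  I           0.08398      0.1899     0.05003
  C          -0.05239    -0.07858     0.02619
  E           0.03159      0.1113     0.07622
  solve Keq expr → x = 0.02619; check Q = 5.5360e+04
Then remove 0.01945 M of J.
Step 2:
                    L           G           J
  I           0.03159      0.1113     0.05677
  C         -0.002543   -0.003815    0.001272
  E           0.02905      0.1075     0.05805
  solve Keq expr → x = 0.001272; check Q = 5.5360e+04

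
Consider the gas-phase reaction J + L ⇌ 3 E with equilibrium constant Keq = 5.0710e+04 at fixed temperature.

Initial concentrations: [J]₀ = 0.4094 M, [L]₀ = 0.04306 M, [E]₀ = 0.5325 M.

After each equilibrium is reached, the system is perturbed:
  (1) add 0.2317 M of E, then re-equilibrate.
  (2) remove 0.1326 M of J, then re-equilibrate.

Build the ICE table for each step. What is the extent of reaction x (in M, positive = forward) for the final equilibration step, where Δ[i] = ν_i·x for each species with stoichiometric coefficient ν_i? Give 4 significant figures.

Q₀ = 8.565 vs Keq = 5.0710e+04 ⇒ Q<K, forward
Step 1:
                  J         L         E
  Initial    0.4094   0.04306    0.5325
  Change   -0.04304  -0.04304    0.1291
  Equil      0.3664 1.5590e-05    0.6616
  solve Keq expr → x = 0.04304; check Q = 5.0710e+04
Then add 0.2317 M of E.
Step 2:
                  J         L         E
  Initial    0.3664 1.5590e-05    0.8933
  Change  2.2773e-05 2.2773e-05 -6.8319e-05
  Equil      0.3664 3.8363e-05    0.8933
  solve Keq expr → x = -2.2773e-05; check Q = 5.0710e+04
Then remove 0.1326 M of J.
Step 3:
                  J         L         E
  Initial    0.2338 3.8363e-05    0.8933
  Change  2.1741e-05 2.1741e-05 -6.5223e-05
  Equil      0.2338 6.0105e-05    0.8932
  solve Keq expr → x = -2.1741e-05; check Q = 5.0710e+04

x = -2.1741e-05 M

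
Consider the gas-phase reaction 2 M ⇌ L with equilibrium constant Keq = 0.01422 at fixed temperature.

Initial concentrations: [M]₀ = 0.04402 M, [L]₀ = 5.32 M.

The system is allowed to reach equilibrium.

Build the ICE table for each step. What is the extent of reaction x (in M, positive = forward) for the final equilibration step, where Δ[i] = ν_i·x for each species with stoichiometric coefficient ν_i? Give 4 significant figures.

x = -4.271 M

Q₀ = 2745 vs Keq = 0.01422 ⇒ Q>K, reverse
Step 1:
                    M           L
  Initial     0.04402        5.32
  Change        8.543      -4.271
  Equil         8.587       1.049
  solve Keq expr → x = -4.271; check Q = 0.01422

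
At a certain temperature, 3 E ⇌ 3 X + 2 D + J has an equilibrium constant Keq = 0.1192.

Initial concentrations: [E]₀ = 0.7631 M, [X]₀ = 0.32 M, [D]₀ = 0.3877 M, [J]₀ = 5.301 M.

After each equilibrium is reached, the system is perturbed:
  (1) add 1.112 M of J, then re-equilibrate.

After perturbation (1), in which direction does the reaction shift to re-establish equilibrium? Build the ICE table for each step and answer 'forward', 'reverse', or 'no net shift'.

Direction: reverse

Q₀ = 0.05876 vs Keq = 0.1192 ⇒ Q<K, forward
Step 1:
                  E         X         D         J
  init       0.7631      0.32    0.3877     5.301
  Δ        -0.04362   0.04362   0.02908   0.01454
  eq         0.7195    0.3636    0.4168     5.316
  solve Keq expr → x = 0.01454; check Q = 0.1192
Then add 1.112 M of J.
Step 2:
                  E         X         D         J
  init       0.7195    0.3636    0.4168     6.428
  Δ         0.01202  -0.01202 -0.008011 -0.004006
  eq         0.7315    0.3516    0.4088     6.424
  solve Keq expr → x = -0.004006; check Q = 0.1192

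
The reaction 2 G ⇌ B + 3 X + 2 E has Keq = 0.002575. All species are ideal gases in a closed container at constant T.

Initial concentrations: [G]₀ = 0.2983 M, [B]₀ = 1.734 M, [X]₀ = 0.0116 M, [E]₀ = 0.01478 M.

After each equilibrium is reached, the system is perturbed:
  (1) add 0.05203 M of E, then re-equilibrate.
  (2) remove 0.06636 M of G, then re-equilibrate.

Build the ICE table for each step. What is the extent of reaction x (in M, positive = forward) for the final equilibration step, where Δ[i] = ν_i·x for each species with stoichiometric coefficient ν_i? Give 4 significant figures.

x = -0.006115 M

Q₀ = 6.6445e-09 vs Keq = 0.002575 ⇒ Q<K, forward
Step 1:
                    G           B           X           E
  init         0.2983       1.734      0.0116     0.01478
  Δ           -0.1004     0.05019      0.1506      0.1004
  eq           0.1979       1.784      0.1622      0.1152
  solve Keq expr → x = 0.05019; check Q = 0.002575
Then add 0.05203 M of E.
Step 2:
                    G           B           X           E
  init         0.1979       1.784      0.1622      0.1672
  Δ           0.01426   -0.007128    -0.02139    -0.01426
  eq           0.2122       1.777      0.1408      0.1529
  solve Keq expr → x = -0.007128; check Q = 0.002575
Then remove 0.06636 M of G.
Step 3:
                    G           B           X           E
  init         0.1458       1.777      0.1408      0.1529
  Δ           0.01223   -0.006115    -0.01834    -0.01223
  eq           0.1581       1.771      0.1224      0.1407
  solve Keq expr → x = -0.006115; check Q = 0.002575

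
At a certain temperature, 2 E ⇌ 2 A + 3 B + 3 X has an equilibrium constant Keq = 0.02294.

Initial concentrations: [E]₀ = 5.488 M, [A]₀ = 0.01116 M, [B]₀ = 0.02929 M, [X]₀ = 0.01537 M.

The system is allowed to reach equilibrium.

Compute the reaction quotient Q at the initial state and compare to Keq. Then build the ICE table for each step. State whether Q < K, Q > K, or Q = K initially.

Q₀ = 3.7729e-16; Q < K (proceeds forward)

Q₀ = 3.7729e-16 vs Keq = 0.02294 ⇒ Q<K, forward
Step 1:
                  E         A         B         X
  init        5.488   0.01116   0.02929   0.01537
  Δ          -0.668     0.668     1.002     1.002
  eq           4.82    0.6792     1.031     1.017
  solve Keq expr → x = 0.334; check Q = 0.02294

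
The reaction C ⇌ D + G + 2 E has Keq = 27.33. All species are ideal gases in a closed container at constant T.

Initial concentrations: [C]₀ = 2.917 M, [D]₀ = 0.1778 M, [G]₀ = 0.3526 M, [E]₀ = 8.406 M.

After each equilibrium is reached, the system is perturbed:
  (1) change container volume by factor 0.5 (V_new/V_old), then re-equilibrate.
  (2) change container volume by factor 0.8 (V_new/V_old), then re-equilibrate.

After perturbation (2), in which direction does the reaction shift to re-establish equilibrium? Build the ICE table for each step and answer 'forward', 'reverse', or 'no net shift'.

Q₀ = 1.519 vs Keq = 27.33 ⇒ Q<K, forward
Step 1:
                    C           D           G           E
  I             2.917      0.1778      0.3526       8.406
  C           -0.5762      0.5762      0.5762       1.152
  E             2.341       0.754      0.9288       9.558
  solve Keq expr → x = 0.5762; check Q = 27.33
Then change container volume by factor 0.5 (V_new/V_old).
Step 2:
                    C           D           G           E
  I             4.682       1.508       1.858       19.12
  C            0.9423     -0.9423     -0.9423      -1.885
  E             5.624      0.5656      0.9152       17.23
  solve Keq expr → x = -0.9423; check Q = 27.33
Then change container volume by factor 0.8 (V_new/V_old).
Step 3:
                    C           D           G           E
  I              7.03       0.707       1.144       21.54
  C            0.2232     -0.2232     -0.2232     -0.4463
  E             7.253      0.4838      0.9208       21.09
  solve Keq expr → x = -0.2232; check Q = 27.33

Direction: reverse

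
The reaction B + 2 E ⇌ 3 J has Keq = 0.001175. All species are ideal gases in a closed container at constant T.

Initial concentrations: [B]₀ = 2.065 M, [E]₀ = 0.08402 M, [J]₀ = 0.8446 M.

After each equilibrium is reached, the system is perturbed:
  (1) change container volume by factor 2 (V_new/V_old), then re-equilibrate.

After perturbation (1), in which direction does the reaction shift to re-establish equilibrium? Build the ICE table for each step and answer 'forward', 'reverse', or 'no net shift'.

Direction: no net shift

Q₀ = 41.33 vs Keq = 0.001175 ⇒ Q>K, reverse
Step 1:
                    B           E           J
  Initial       2.065     0.08402      0.8446
  Change       0.2491      0.4982     -0.7473
  Equil         2.314      0.5822     0.09732
  solve Keq expr → x = -0.2491; check Q = 0.001175
Then change container volume by factor 2 (V_new/V_old).
Step 2:
                    B           E           J
  Initial       1.157      0.2911     0.04866
  Change            0           0           0
  Equil         1.157      0.2911     0.04866
  solve Keq expr → x = 0; check Q = 0.001175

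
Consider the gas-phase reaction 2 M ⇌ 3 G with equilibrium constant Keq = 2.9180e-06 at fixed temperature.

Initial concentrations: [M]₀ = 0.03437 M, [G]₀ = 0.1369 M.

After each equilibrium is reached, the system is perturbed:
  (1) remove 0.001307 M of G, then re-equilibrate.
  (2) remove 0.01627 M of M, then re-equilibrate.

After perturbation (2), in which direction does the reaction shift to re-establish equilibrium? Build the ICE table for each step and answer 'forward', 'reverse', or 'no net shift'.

Q₀ = 2.172 vs Keq = 2.9180e-06 ⇒ Q>K, reverse
Step 1:
                  M         G
  I         0.03437    0.1369
  C         0.08891   -0.1334
  E          0.1233   0.00354
  solve Keq expr → x = -0.04445; check Q = 2.9180e-06
Then remove 0.001307 M of G.
Step 2:
                  M         G
  I          0.1233  0.002233
  C       -8.6034e-04  0.001291
  E          0.1224  0.003523
  solve Keq expr → x = 4.3017e-04; check Q = 2.9180e-06
Then remove 0.01627 M of M.
Step 3:
                  M         G
  I          0.1061  0.003523
  C       2.1019e-04 -3.1529e-04
  E          0.1064  0.003208
  solve Keq expr → x = -1.0510e-04; check Q = 2.9180e-06

Direction: reverse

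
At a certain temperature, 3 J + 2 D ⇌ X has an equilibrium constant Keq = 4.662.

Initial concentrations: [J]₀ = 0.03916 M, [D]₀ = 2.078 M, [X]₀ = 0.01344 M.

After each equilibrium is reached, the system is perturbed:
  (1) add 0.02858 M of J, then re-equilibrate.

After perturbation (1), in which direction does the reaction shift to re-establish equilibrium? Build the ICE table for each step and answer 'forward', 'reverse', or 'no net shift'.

Direction: forward

Q₀ = 51.83 vs Keq = 4.662 ⇒ Q>K, reverse
Step 1:
                   J          D          X
  init       0.03916      2.078    0.01344
  Δ           0.0245    0.01633  -0.008165
  eq         0.06366      2.094   0.005275
  solve Keq expr → x = -0.008165; check Q = 4.662
Then add 0.02858 M of J.
Step 2:
                   J          D          X
  init       0.09224      2.094   0.005275
  Δ         -0.01367  -0.009113   0.004556
  eq         0.07857      2.085   0.009831
  solve Keq expr → x = 0.004556; check Q = 4.662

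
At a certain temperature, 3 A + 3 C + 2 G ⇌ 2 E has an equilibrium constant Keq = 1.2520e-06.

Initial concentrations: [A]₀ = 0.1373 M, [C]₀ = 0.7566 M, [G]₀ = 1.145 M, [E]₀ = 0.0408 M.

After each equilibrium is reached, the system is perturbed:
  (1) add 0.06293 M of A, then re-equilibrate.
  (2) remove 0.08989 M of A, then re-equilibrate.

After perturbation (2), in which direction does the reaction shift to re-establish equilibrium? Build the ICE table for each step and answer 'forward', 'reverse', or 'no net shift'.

Q₀ = 1.133 vs Keq = 1.2520e-06 ⇒ Q>K, reverse
Step 1:
                  A         C         G         E
  init       0.1373    0.7566     1.145    0.0408
  Δ         0.06107   0.06107   0.04071  -0.04071
  eq         0.1984    0.8177     1.186 8.6669e-05
  solve Keq expr → x = -0.02036; check Q = 1.2520e-06
Then add 0.06293 M of A.
Step 2:
                  A         C         G         E
  init       0.2613    0.8177     1.186 8.6669e-05
  Δ       -6.6430e-05 -6.6430e-05 -4.4287e-05 4.4287e-05
  eq         0.2612    0.8176     1.186 1.3096e-04
  solve Keq expr → x = 2.2143e-05; check Q = 1.2520e-06
Then remove 0.08989 M of A.
Step 3:
                  A         C         G         E
  init       0.1713    0.8176     1.186 1.3096e-04
  Δ       9.1981e-05 9.1981e-05 6.1320e-05 -6.1320e-05
  eq         0.1714    0.8177     1.186 6.9635e-05
  solve Keq expr → x = -3.0660e-05; check Q = 1.2520e-06

Direction: reverse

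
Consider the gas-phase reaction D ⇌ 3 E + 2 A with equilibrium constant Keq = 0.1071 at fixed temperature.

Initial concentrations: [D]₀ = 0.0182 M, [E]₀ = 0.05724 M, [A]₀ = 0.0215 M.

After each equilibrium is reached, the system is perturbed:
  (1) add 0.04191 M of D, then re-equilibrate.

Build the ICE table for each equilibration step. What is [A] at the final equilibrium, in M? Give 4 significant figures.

Q₀ = 4.7633e-06 vs Keq = 0.1071 ⇒ Q<K, forward
Step 1:
                    D           E           A
  I            0.0182     0.05724      0.0215
  C          -0.01816     0.05447     0.03631
  E        4.3504e-05      0.1117     0.05781
  solve Keq expr → x = 0.01816; check Q = 0.1071
Then add 0.04191 M of D.
Step 2:
                    D           E           A
  I           0.04195      0.1117     0.05781
  C          -0.03978      0.1193     0.07956
  E          0.002173       0.231      0.1374
  solve Keq expr → x = 0.03978; check Q = 0.1071

[A]_eq = 0.1374 M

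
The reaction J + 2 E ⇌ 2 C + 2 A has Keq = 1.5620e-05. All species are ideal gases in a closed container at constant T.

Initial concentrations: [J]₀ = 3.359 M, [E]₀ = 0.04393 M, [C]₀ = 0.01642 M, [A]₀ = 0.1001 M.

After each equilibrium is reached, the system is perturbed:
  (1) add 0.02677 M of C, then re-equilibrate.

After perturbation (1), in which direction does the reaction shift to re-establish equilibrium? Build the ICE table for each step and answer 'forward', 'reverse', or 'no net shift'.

Q₀ = 4.1676e-04 vs Keq = 1.5620e-05 ⇒ Q>K, reverse
Step 1:
                  J         E         C         A
  Initial     3.359   0.04393   0.01642    0.1001
  Change    0.00592   0.01184  -0.01184  -0.01184
  Equil       3.365   0.05577  0.004581   0.08826
  solve Keq expr → x = -0.00592; check Q = 1.5620e-05
Then add 0.02677 M of C.
Step 2:
                  J         E         C         A
  Initial     3.365   0.05577   0.03135   0.08826
  Change    0.01133   0.02267  -0.02267  -0.02267
  Equil       3.376   0.07844  0.008684   0.06559
  solve Keq expr → x = -0.01133; check Q = 1.5620e-05

Direction: reverse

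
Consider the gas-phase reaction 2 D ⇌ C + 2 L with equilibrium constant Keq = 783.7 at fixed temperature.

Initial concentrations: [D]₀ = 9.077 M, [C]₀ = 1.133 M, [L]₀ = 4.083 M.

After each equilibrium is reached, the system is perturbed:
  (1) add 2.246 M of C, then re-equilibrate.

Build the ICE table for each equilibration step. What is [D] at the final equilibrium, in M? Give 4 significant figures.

Q₀ = 0.2292 vs Keq = 783.7 ⇒ Q<K, forward
Step 1:
                   D          C          L
  init         9.077      1.133      4.083
  Δ           -8.088      4.044      8.088
  eq          0.9892      5.177      12.17
  solve Keq expr → x = 4.044; check Q = 783.7
Then add 2.246 M of C.
Step 2:
                   D          C          L
  init        0.9892      7.423      12.17
  Δ           0.1718    -0.0859    -0.1718
  eq           1.161      7.337         12
  solve Keq expr → x = -0.0859; check Q = 783.7

[D]_eq = 1.161 M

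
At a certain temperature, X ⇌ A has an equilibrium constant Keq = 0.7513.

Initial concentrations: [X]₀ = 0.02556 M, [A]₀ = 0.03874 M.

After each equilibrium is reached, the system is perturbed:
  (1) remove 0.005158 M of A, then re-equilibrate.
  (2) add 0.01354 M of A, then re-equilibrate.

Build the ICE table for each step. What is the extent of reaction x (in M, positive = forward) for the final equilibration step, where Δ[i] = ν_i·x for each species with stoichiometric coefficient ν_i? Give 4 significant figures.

Q₀ = 1.516 vs Keq = 0.7513 ⇒ Q>K, reverse
Step 1:
                  X         A
  I         0.02556   0.03874
  C         0.01116  -0.01116
  E         0.03672   0.02758
  solve Keq expr → x = -0.01116; check Q = 0.7513
Then remove 0.005158 M of A.
Step 2:
                  X         A
  I         0.03672   0.02243
  C       -0.002945  0.002945
  E         0.03377   0.02537
  solve Keq expr → x = 0.002945; check Q = 0.7513
Then add 0.01354 M of A.
Step 3:
                  X         A
  I         0.03377   0.03891
  C        0.007731 -0.007731
  E          0.0415   0.03118
  solve Keq expr → x = -0.007731; check Q = 0.7513

x = -0.007731 M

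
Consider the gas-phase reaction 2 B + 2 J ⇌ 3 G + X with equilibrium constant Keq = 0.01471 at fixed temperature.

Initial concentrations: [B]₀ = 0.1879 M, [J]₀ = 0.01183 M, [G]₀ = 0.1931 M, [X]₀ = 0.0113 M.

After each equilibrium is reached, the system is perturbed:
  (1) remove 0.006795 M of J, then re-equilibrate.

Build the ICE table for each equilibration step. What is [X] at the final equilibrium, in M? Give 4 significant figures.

[X]_eq = 1.2014e-04 M

Q₀ = 16.47 vs Keq = 0.01471 ⇒ Q>K, reverse
Step 1:
                  B         J         G         X
  I          0.1879   0.01183    0.1931    0.0113
  C         0.02223   0.02223  -0.03335  -0.01112
  E          0.2101   0.03406    0.1598 1.8481e-04
  solve Keq expr → x = -0.01112; check Q = 0.01471
Then remove 0.006795 M of J.
Step 2:
                  B         J         G         X
  I          0.2101   0.02727    0.1598 1.8481e-04
  C       1.2935e-04 1.2935e-04 -1.9402e-04 -6.4673e-05
  E          0.2103   0.02739    0.1596 1.2014e-04
  solve Keq expr → x = -6.4673e-05; check Q = 0.01471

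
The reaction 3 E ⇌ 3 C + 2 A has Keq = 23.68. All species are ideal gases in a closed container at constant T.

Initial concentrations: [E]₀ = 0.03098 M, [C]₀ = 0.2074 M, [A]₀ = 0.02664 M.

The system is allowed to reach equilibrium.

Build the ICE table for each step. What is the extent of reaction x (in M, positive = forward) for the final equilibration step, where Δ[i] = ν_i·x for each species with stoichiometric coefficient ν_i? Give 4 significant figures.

Q₀ = 0.2129 vs Keq = 23.68 ⇒ Q<K, forward
Step 1:
                  E         C         A
  init      0.03098    0.2074   0.02664
  Δ        -0.02151   0.02151   0.01434
  eq       0.009474    0.2289   0.04098
  solve Keq expr → x = 0.007169; check Q = 23.68

x = 0.007169 M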